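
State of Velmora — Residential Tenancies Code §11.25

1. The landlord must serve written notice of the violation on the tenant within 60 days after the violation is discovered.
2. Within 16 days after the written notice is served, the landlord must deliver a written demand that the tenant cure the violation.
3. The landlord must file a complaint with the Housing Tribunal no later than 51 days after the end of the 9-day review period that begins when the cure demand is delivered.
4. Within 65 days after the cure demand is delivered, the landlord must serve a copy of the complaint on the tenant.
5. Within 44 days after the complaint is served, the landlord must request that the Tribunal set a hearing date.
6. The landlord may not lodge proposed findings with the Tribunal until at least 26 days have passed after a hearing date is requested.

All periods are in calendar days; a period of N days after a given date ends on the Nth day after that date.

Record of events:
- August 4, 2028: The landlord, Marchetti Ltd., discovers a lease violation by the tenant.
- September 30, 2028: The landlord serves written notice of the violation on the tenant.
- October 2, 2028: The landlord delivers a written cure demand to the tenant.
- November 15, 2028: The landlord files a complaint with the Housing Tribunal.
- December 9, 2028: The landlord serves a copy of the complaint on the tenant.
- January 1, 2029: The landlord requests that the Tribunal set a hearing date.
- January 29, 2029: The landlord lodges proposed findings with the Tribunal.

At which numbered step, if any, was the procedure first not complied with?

Step 4

Step 1: 60 days after August 4, 2028 (when the violation is discovered) is October 3, 2028; done September 30, 2028 — timely.
Step 2: 16 days after September 30, 2028 (when the written notice is served) is October 16, 2028; October 2, 2028 is within that limit.
Step 3: 51 days after October 11, 2028 (end of the 9-day review period, which began when the cure demand is delivered on October 2, 2028) is December 1, 2028; completed November 15, 2028, before the deadline.
Step 4: 65 days after October 2, 2028 (when the cure demand is delivered) is December 6, 2028; December 9, 2028 misses that deadline by 3 days.
The procedure was therefore not followed at step 4.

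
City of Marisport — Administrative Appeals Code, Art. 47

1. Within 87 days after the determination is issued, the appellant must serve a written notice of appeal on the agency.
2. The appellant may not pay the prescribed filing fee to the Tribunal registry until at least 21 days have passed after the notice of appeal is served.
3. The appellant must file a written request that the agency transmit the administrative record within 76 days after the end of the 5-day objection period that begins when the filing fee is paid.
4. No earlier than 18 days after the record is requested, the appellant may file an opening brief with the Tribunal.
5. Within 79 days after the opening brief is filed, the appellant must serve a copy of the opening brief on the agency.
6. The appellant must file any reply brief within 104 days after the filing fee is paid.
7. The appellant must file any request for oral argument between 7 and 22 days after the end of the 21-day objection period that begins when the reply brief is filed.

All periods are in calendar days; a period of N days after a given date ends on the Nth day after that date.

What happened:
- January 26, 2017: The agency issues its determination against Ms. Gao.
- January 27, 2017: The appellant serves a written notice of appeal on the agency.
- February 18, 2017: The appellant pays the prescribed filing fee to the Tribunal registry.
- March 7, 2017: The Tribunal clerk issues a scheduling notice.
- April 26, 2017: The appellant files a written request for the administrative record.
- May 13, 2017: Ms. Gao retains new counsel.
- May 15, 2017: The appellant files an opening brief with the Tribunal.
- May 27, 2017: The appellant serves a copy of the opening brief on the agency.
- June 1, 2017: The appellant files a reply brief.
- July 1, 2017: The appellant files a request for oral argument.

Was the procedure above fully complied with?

Yes

(1) due by January 26, 2017 + 87 days = April 23, 2017; completed January 27, 2017, before the deadline.
(2) permitted from January 27, 2017 + 21 days = February 17, 2017 onward; February 18, 2017 is on or after that date.
(3) due by February 23, 2017 + 76 days = May 10, 2017; April 26, 2017 is within that limit.
(4) permitted from April 26, 2017 + 18 days = May 14, 2017 onward; May 15, 2017 is on or after that date.
(5) due by May 15, 2017 + 79 days = August 2, 2017; done May 27, 2017 — timely.
(6) due by February 18, 2017 + 104 days = June 2, 2017; done June 1, 2017 — timely.
(7) the permitted window runs from June 22, 2017 + 7 = June 29, 2017 to June 22, 2017 + 22 = July 14, 2017; done July 1, 2017, which is between those dates.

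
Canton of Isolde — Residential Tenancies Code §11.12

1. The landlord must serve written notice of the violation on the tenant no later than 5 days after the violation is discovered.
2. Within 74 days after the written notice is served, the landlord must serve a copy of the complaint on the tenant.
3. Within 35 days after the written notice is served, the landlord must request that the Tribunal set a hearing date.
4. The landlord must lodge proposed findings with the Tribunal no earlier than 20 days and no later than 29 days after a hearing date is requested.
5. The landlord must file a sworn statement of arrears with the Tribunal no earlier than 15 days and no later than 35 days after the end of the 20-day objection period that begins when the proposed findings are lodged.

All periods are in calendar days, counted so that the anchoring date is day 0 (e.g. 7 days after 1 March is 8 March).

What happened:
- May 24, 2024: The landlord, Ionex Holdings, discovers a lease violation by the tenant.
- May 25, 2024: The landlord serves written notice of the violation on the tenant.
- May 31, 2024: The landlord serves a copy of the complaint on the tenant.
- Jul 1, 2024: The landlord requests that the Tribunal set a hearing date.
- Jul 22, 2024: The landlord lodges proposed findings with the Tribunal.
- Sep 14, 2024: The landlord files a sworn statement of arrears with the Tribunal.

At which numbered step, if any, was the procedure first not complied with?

Step 3

Step 1: 5 days after May 24, 2024 (when the violation is discovered) is May 29, 2024; completed May 25, 2024, before the deadline.
Step 2: 74 days after May 25, 2024 (when the written notice is served) is Aug 7, 2024; May 31, 2024 is within that limit.
Step 3: 35 days after May 25, 2024 (when the written notice is served) is Jun 29, 2024; done Jul 1, 2024 — 2 days late.
The procedure was therefore not followed at step 3.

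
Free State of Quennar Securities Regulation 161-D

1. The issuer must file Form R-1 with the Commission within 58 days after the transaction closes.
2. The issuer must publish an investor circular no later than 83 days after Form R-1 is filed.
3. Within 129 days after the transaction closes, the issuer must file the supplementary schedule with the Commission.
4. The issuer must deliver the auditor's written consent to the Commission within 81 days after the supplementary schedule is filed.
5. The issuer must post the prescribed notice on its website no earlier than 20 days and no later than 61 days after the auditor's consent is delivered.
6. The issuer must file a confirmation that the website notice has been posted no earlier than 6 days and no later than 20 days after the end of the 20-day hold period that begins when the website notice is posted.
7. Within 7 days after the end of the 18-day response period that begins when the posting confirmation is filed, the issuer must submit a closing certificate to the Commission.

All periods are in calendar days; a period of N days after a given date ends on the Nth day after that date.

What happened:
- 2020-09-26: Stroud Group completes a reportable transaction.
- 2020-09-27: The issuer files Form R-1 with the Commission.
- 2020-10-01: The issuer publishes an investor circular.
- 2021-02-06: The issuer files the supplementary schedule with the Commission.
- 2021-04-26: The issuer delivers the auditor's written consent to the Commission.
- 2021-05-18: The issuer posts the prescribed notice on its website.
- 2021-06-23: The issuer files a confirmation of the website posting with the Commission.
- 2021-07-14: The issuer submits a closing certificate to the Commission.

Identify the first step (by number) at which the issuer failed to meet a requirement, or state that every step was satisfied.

Step 3

(1) due by 2020-09-26 + 58 days = 2020-11-23; completed 2020-09-27, before the deadline.
(2) due by 2020-09-27 + 83 days = 2020-12-19; done 2020-10-01 — timely.
(3) due by 2020-09-26 + 129 days = 2021-02-02; 2021-02-06 misses that deadline by 4 days.
The procedure was therefore not followed at step 3.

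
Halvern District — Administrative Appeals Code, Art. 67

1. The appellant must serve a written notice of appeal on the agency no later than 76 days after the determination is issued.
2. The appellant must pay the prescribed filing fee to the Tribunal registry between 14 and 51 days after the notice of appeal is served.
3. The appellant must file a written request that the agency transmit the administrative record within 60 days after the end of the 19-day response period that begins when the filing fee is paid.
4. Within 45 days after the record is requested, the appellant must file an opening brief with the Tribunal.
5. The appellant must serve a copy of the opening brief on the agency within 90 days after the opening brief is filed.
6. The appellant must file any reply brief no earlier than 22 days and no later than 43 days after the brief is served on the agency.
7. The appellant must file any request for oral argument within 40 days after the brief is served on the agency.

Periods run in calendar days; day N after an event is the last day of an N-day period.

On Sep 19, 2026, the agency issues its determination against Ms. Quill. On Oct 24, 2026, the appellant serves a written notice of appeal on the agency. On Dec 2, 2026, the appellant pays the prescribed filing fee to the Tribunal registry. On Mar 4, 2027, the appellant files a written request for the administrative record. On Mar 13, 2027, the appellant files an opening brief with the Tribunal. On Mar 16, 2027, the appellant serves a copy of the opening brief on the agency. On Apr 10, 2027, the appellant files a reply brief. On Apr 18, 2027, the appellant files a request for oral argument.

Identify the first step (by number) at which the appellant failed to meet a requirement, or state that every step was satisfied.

Step 3

(1) due by Sep 19, 2026 + 76 days = Dec 4, 2026; completed Oct 24, 2026, before the deadline.
(2) the permitted window runs from Oct 24, 2026 + 14 = Nov 7, 2026 to Oct 24, 2026 + 51 = Dec 14, 2026; Dec 2, 2026 falls inside that range.
(3) due by Dec 21, 2026 + 60 days = Feb 19, 2027; Mar 4, 2027 misses that deadline by 13 days.
The analysis stops there.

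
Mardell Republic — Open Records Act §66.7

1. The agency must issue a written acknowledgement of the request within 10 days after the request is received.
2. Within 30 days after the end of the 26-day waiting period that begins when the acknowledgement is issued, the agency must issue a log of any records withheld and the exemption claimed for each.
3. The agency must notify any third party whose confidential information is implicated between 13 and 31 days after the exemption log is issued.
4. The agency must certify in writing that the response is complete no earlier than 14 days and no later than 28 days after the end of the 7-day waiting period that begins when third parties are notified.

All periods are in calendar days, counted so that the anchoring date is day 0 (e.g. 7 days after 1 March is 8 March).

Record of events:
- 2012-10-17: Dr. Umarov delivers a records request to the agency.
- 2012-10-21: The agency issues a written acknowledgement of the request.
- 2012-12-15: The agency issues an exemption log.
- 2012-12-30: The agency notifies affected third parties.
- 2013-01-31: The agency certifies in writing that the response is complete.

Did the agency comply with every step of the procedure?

Step 1: 10 days after 2012-10-17 (when the request is received) is 2012-10-27; 2012-10-21 is within that limit.
Step 2: 30 days after 2012-11-16 (end of the 26-day waiting period, which began when the acknowledgement is issued on 2012-10-21) is 2012-12-16; 2012-12-15 is within that limit.
Step 3: the window is 13–31 days after 2012-12-15 (when the exemption log is issued), so 2012-12-28 through 2013-01-15; done 2012-12-30, which is between those dates.
Step 4: the window is 14–28 days after 2013-01-06 (end of the 7-day waiting period, which began when third parties are notified on 2012-12-30), so 2013-01-20 through 2013-02-03; 2013-01-31 falls inside that range.

Yes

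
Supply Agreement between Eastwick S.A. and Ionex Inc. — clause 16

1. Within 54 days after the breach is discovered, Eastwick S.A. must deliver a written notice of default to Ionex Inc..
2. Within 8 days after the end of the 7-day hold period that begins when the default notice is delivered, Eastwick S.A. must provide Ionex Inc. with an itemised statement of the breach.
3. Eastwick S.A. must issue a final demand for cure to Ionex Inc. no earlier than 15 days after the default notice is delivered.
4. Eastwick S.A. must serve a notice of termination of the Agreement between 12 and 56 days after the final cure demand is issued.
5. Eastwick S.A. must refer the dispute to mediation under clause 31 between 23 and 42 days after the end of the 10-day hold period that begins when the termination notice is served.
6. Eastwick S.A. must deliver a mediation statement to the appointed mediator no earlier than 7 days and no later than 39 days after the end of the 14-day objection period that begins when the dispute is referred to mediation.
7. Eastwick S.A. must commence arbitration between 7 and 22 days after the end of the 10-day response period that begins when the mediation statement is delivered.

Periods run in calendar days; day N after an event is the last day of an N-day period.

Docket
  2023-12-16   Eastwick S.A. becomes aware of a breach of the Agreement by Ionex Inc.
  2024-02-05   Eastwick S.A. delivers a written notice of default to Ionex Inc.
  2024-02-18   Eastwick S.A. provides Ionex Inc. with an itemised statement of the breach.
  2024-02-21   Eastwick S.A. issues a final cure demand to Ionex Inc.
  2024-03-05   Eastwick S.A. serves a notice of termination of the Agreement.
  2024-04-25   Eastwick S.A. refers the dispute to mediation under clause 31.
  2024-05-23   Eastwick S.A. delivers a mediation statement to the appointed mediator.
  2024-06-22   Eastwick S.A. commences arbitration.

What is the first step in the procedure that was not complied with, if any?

(1) due by 2023-12-16 + 54 days = 2024-02-08; 2024-02-05 is within that limit.
(2) due by 2024-02-12 + 8 days = 2024-02-20; completed 2024-02-18, before the deadline.
(3) permitted from 2024-02-05 + 15 days = 2024-02-20 onward; 2024-02-21 is on or after that date.
(4) the permitted window runs from 2024-02-21 + 12 = 2024-03-04 to 2024-02-21 + 56 = 2024-04-17; done 2024-03-05, which is between those dates.
(5) the permitted window runs from 2024-03-15 + 23 = 2024-04-07 to 2024-03-15 + 42 = 2024-04-26; 2024-04-25 falls inside that range.
(6) the permitted window runs from 2024-05-09 + 7 = 2024-05-16 to 2024-05-09 + 39 = 2024-06-17; done 2024-05-23 — within the window.
(7) the permitted window runs from 2024-06-02 + 7 = 2024-06-09 to 2024-06-02 + 22 = 2024-06-24; done 2024-06-22, which is between those dates.

None — every step was satisfied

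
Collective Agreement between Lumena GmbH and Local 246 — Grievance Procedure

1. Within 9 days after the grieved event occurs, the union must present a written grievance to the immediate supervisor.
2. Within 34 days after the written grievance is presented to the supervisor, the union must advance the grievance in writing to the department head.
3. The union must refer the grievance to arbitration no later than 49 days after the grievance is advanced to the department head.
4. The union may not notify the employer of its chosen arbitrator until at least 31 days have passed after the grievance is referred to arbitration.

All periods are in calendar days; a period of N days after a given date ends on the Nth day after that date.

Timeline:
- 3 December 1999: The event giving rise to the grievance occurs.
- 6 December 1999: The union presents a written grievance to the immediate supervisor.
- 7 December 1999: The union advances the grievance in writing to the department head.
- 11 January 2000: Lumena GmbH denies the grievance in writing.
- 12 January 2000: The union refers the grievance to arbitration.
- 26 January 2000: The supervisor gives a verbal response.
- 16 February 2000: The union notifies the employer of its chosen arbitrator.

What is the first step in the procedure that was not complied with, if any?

Step 1 — counting 9 days from 3 December 1999 (when the grieved event occurs) gives a deadline of 12 December 1999; 6 December 1999 is within that limit.
Step 2 — counting 34 days from 6 December 1999 (when the written grievance is presented to the supervisor) gives a deadline of 9 January 2000; done 7 December 1999 — timely.
Step 3 — counting 49 days from 7 December 1999 (when the grievance is advanced to the department head) gives a deadline of 25 January 2000; 12 January 2000 is within that limit.
Step 4 — must wait 31 days from 12 January 2000 (when the grievance is referred to arbitration), so not before 12 February 2000; 16 February 2000 is on or after that date.

None — every step was satisfied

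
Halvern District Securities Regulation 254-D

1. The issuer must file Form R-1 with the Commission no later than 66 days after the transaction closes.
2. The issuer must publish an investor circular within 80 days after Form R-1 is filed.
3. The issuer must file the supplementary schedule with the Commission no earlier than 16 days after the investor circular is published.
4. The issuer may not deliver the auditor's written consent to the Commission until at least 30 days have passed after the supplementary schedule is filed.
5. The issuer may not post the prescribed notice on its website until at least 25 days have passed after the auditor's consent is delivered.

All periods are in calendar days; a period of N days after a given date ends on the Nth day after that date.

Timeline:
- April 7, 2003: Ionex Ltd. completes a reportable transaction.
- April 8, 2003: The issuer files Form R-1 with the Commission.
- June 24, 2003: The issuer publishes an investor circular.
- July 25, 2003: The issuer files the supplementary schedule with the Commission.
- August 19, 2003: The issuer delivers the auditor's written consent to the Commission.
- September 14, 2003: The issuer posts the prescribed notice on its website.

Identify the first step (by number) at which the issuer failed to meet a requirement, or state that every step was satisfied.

(1) due by April 7, 2003 + 66 days = June 12, 2003; completed April 8, 2003, before the deadline.
(2) due by April 8, 2003 + 80 days = June 27, 2003; completed June 24, 2003, before the deadline.
(3) permitted from June 24, 2003 + 16 days = July 10, 2003 onward; done July 25, 2003, after the minimum wait.
(4) permitted from July 25, 2003 + 30 days = August 24, 2003 onward; August 19, 2003 is 5 days before the earliest permitted date.
Later steps need not be reached.

Step 4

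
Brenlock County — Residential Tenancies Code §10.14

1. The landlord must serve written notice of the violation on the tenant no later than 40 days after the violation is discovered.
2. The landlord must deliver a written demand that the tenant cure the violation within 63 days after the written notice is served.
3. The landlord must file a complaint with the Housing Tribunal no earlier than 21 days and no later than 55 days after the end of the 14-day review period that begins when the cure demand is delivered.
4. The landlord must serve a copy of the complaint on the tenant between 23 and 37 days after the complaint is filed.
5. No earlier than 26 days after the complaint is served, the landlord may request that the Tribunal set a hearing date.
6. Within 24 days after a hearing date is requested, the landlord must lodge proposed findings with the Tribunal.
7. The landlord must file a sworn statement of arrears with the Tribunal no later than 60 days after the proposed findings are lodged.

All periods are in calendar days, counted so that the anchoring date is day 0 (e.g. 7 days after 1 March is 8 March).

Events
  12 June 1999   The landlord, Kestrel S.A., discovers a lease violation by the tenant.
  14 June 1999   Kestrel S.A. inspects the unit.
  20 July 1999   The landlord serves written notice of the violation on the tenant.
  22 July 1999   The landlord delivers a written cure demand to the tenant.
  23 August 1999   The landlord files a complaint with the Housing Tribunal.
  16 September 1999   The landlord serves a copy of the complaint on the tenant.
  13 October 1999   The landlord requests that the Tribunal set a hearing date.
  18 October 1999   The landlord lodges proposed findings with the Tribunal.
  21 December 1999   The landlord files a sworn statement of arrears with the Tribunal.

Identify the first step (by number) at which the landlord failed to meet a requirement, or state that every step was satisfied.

Step 3

(1) due by 12 June 1999 + 40 days = 22 July 1999; done 20 July 1999 — timely.
(2) due by 20 July 1999 + 63 days = 21 September 1999; done 22 July 1999 — timely.
(3) the permitted window runs from 5 August 1999 + 21 = 26 August 1999 to 5 August 1999 + 55 = 29 September 1999; done 23 August 1999 — 3 days before the window opened.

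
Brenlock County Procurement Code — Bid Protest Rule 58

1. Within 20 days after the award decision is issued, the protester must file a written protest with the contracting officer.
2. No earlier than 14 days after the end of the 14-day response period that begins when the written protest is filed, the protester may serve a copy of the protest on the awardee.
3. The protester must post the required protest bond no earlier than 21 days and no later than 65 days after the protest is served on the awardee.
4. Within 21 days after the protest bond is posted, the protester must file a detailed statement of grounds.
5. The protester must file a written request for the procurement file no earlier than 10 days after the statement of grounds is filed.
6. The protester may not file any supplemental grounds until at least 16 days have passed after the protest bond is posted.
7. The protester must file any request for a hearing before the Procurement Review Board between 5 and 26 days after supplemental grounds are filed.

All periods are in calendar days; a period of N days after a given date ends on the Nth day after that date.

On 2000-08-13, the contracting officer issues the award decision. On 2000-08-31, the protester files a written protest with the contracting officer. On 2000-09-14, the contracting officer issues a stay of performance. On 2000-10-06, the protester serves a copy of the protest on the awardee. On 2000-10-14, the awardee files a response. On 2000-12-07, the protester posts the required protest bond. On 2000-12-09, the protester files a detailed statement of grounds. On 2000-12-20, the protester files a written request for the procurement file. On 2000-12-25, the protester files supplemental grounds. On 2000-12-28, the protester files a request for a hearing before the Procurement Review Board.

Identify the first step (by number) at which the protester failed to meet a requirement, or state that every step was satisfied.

Step 7

(1) due by 2000-08-13 + 20 days = 2000-09-02; completed 2000-08-31, before the deadline.
(2) permitted from 2000-09-14 + 14 days = 2000-09-28 onward; done 2000-10-06 — permitted.
(3) the permitted window runs from 2000-10-06 + 21 = 2000-10-27 to 2000-10-06 + 65 = 2000-12-10; 2000-12-07 falls inside that range.
(4) due by 2000-12-07 + 21 days = 2000-12-28; done 2000-12-09 — timely.
(5) permitted from 2000-12-09 + 10 days = 2000-12-19 onward; done 2000-12-20, after the minimum wait.
(6) permitted from 2000-12-07 + 16 days = 2000-12-23 onward; done 2000-12-25 — permitted.
(7) the permitted window runs from 2000-12-25 + 5 = 2000-12-30 to 2000-12-25 + 26 = 2001-01-20; done 2000-12-28 — 2 days before the window opened.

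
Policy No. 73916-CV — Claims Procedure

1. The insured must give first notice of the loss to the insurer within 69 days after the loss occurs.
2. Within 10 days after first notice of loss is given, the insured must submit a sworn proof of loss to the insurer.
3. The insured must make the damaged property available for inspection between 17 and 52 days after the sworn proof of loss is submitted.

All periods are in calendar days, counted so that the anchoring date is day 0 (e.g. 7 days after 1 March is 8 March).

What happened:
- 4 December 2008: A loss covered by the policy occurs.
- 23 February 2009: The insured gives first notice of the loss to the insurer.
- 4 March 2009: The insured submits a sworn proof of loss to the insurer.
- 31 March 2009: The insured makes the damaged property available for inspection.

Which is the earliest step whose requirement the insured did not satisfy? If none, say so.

Step 1

(1) due by 4 December 2008 + 69 days = 11 February 2009; 23 February 2009 misses that deadline by 12 days.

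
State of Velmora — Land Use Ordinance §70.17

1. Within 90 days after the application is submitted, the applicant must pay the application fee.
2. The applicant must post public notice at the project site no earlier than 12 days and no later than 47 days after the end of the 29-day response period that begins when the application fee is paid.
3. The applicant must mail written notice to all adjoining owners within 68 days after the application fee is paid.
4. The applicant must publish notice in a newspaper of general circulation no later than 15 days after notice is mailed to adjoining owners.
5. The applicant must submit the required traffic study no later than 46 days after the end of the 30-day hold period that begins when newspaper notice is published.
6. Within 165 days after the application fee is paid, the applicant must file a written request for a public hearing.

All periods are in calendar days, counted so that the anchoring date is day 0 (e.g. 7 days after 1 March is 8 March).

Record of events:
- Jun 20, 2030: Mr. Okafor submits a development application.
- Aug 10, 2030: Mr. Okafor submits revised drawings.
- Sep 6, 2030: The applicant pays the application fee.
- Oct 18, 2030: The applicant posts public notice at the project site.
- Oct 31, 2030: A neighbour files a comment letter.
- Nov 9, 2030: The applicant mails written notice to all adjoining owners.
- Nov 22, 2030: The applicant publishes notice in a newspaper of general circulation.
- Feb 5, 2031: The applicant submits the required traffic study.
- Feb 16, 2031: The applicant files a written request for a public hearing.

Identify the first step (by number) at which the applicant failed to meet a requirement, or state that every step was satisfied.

Step 1: 90 days after Jun 20, 2030 (when the application is submitted) is Sep 18, 2030; Sep 6, 2030 is within that limit.
Step 2: the window is 12–47 days after Oct 5, 2030 (end of the 29-day response period, which began when the application fee is paid on Sep 6, 2030), so Oct 17, 2030 through Nov 21, 2030; done Oct 18, 2030 — within the window.
Step 3: 68 days after Sep 6, 2030 (when the application fee is paid) is Nov 13, 2030; completed Nov 9, 2030, before the deadline.
Step 4: 15 days after Nov 9, 2030 (when notice is mailed to adjoining owners) is Nov 24, 2030; Nov 22, 2030 is within that limit.
Step 5: 46 days after Dec 22, 2030 (end of the 30-day hold period, which began when newspaper notice is published on Nov 22, 2030) is Feb 6, 2031; done Feb 5, 2031 — timely.
Step 6: 165 days after Sep 6, 2030 (when the application fee is paid) is Feb 18, 2031; Feb 16, 2031 is within that limit.

None — every step was satisfied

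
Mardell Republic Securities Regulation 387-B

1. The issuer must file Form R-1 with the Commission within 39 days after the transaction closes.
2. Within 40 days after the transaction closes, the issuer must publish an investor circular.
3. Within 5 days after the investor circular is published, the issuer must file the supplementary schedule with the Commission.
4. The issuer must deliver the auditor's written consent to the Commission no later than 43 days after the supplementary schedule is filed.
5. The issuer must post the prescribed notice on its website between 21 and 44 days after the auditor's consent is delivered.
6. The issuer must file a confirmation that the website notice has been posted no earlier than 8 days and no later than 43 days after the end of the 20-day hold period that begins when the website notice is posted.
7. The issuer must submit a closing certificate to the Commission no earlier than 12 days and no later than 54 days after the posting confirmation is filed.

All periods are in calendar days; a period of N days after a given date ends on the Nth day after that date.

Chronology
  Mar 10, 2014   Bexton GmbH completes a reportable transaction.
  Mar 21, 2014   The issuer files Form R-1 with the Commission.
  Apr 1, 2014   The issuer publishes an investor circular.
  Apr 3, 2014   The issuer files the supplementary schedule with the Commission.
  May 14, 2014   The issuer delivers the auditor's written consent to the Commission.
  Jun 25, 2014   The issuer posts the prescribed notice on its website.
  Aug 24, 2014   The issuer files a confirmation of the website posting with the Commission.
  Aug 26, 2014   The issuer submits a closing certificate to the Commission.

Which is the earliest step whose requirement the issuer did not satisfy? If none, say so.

Step 1: 39 days after Mar 10, 2014 (when the transaction closes) is Apr 18, 2014; completed Mar 21, 2014, before the deadline.
Step 2: 40 days after Mar 10, 2014 (when the transaction closes) is Apr 19, 2014; Apr 1, 2014 is within that limit.
Step 3: 5 days after Apr 1, 2014 (when the investor circular is published) is Apr 6, 2014; done Apr 3, 2014 — timely.
Step 4: 43 days after Apr 3, 2014 (when the supplementary schedule is filed) is May 16, 2014; completed May 14, 2014, before the deadline.
Step 5: the window is 21–44 days after May 14, 2014 (when the auditor's consent is delivered), so Jun 4, 2014 through Jun 27, 2014; Jun 25, 2014 falls inside that range.
Step 6: the window is 8–43 days after Jul 15, 2014 (end of the 20-day hold period, which began when the website notice is posted on Jun 25, 2014), so Jul 23, 2014 through Aug 27, 2014; done Aug 24, 2014 — within the window.
Step 7: the window is 12–54 days after Aug 24, 2014 (when the posting confirmation is filed), so Sep 5, 2014 through Oct 17, 2014; done Aug 26, 2014 — 10 days before the window opened.
Later steps need not be reached.

Step 7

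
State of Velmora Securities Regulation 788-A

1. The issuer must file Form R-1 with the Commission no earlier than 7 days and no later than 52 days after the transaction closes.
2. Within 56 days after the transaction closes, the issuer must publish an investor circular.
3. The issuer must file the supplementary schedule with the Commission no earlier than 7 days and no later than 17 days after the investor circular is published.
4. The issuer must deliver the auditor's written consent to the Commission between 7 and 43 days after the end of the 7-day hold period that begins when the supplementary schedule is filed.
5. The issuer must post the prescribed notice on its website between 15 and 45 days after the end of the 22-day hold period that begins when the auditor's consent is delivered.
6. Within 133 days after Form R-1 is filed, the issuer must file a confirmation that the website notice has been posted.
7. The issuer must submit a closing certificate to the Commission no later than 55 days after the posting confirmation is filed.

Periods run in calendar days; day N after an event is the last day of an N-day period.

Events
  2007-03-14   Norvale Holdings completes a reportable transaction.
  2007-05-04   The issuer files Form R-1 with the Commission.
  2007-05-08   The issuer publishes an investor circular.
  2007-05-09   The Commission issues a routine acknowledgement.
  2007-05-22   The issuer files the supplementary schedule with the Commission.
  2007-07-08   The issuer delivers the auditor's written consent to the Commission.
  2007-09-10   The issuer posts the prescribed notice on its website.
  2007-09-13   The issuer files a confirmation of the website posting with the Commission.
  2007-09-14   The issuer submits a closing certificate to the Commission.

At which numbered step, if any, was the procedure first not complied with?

Step 1 — 7 and 52 days from 2007-03-14 (when the transaction closes) are 2007-03-21 and 2007-05-05 respectively; done 2007-05-04, which is between those dates.
Step 2 — counting 56 days from 2007-03-14 (when the transaction closes) gives a deadline of 2007-05-09; 2007-05-08 is within that limit.
Step 3 — 7 and 17 days from 2007-05-08 (when the investor circular is published) are 2007-05-15 and 2007-05-25 respectively; done 2007-05-22 — within the window.
Step 4 — 7 and 43 days from 2007-05-29 (end of the 7-day hold period, which began when the supplementary schedule is filed on 2007-05-22) are 2007-06-05 and 2007-07-11 respectively; 2007-07-08 falls inside that range.
Step 5 — 15 and 45 days from 2007-07-30 (end of the 22-day hold period, which began when the auditor's consent is delivered on 2007-07-08) are 2007-08-14 and 2007-09-13 respectively; done 2007-09-10 — within the window.
Step 6 — counting 133 days from 2007-05-04 (when Form R-1 is filed) gives a deadline of 2007-09-14; 2007-09-13 is within that limit.
Step 7 — counting 55 days from 2007-09-13 (when the posting confirmation is filed) gives a deadline of 2007-11-07; completed 2007-09-14, before the deadline.

None — every step was satisfied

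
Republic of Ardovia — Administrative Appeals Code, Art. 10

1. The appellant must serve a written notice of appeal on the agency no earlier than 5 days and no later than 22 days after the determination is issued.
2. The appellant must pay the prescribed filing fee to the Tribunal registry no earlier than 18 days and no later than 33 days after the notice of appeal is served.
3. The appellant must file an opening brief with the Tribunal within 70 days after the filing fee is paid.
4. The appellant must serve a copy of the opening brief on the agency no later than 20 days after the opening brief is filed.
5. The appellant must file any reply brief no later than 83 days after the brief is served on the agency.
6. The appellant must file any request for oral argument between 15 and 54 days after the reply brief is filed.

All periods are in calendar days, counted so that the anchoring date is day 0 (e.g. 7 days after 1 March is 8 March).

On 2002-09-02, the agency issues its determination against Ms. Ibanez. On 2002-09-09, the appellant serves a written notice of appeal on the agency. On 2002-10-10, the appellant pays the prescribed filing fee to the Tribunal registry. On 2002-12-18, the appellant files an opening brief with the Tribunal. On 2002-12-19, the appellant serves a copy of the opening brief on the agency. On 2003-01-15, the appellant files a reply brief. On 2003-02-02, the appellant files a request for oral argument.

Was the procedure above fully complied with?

Yes

Step 1 — 5 and 22 days from 2002-09-02 (when the determination is issued) are 2002-09-07 and 2002-09-24 respectively; done 2002-09-09, which is between those dates.
Step 2 — 18 and 33 days from 2002-09-09 (when the notice of appeal is served) are 2002-09-27 and 2002-10-12 respectively; 2002-10-10 falls inside that range.
Step 3 — counting 70 days from 2002-10-10 (when the filing fee is paid) gives a deadline of 2002-12-19; 2002-12-18 is within that limit.
Step 4 — counting 20 days from 2002-12-18 (when the opening brief is filed) gives a deadline of 2003-01-07; done 2002-12-19 — timely.
Step 5 — counting 83 days from 2002-12-19 (when the brief is served on the agency) gives a deadline of 2003-03-12; 2003-01-15 is within that limit.
Step 6 — 15 and 54 days from 2003-01-15 (when the reply brief is filed) are 2003-01-30 and 2003-03-10 respectively; done 2003-02-02, which is between those dates.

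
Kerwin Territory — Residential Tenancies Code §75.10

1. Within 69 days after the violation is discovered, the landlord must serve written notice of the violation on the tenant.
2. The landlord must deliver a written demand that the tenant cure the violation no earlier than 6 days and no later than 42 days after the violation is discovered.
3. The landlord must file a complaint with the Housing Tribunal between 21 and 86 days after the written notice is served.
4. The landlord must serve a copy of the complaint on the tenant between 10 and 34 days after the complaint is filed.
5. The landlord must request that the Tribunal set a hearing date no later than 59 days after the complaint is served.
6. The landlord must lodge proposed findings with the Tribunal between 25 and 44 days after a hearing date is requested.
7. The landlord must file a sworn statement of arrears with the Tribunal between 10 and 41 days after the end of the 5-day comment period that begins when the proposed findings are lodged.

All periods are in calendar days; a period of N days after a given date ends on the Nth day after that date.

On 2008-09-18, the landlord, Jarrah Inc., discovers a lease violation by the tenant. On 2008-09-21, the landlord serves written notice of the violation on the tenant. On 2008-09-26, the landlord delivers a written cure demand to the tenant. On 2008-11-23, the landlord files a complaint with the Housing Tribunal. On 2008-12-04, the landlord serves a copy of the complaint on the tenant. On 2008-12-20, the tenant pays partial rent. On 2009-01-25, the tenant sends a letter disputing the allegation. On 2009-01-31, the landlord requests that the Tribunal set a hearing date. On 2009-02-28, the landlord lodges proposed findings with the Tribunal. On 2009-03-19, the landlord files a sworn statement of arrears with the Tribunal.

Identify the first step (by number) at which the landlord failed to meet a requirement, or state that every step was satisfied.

Step 1 — counting 69 days from 2008-09-18 (when the violation is discovered) gives a deadline of 2008-11-26; done 2008-09-21 — timely.
Step 2 — 6 and 42 days from 2008-09-18 (when the violation is discovered) are 2008-09-24 and 2008-10-30 respectively; done 2008-09-26, which is between those dates.
Step 3 — 21 and 86 days from 2008-09-21 (when the written notice is served) are 2008-10-12 and 2008-12-16 respectively; 2008-11-23 falls inside that range.
Step 4 — 10 and 34 days from 2008-11-23 (when the complaint is filed) are 2008-12-03 and 2008-12-27 respectively; done 2008-12-04 — within the window.
Step 5 — counting 59 days from 2008-12-04 (when the complaint is served) gives a deadline of 2009-02-01; done 2009-01-31 — timely.
Step 6 — 25 and 44 days from 2009-01-31 (when a hearing date is requested) are 2009-02-25 and 2009-03-16 respectively; 2009-02-28 falls inside that range.
Step 7 — 10 and 41 days from 2009-03-05 (end of the 5-day comment period, which began when the proposed findings are lodged on 2009-02-28) are 2009-03-15 and 2009-04-15 respectively; done 2009-03-19 — within the window.

None — every step was satisfied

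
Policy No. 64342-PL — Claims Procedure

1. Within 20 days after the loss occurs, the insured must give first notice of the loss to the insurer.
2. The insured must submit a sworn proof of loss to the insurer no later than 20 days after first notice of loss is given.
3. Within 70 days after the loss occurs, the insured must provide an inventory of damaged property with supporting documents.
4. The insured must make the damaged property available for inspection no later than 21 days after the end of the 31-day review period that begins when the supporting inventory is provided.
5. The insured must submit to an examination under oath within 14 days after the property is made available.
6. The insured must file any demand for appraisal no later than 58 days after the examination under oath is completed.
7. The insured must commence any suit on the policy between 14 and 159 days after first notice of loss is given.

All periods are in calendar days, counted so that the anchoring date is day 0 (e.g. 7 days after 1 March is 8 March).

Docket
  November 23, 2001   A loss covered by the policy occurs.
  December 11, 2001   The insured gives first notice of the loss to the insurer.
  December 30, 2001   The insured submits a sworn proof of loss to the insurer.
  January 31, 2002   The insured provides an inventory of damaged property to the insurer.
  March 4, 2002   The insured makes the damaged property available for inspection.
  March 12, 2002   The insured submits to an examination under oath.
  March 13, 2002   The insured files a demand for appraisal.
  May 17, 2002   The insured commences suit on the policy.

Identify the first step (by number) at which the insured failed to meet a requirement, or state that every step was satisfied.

Step 1: 20 days after November 23, 2001 (when the loss occurs) is December 13, 2001; completed December 11, 2001, before the deadline.
Step 2: 20 days after December 11, 2001 (when first notice of loss is given) is December 31, 2001; December 30, 2001 is within that limit.
Step 3: 70 days after November 23, 2001 (when the loss occurs) is February 1, 2002; done January 31, 2002 — timely.
Step 4: 21 days after March 3, 2002 (end of the 31-day review period, which began when the supporting inventory is provided on January 31, 2002) is March 24, 2002; done March 4, 2002 — timely.
Step 5: 14 days after March 4, 2002 (when the property is made available) is March 18, 2002; completed March 12, 2002, before the deadline.
Step 6: 58 days after March 12, 2002 (when the examination under oath is completed) is May 9, 2002; March 13, 2002 is within that limit.
Step 7: the window is 14–159 days after December 11, 2001 (when first notice of loss is given), so December 25, 2001 through May 19, 2002; May 17, 2002 falls inside that range.

None — every step was satisfied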